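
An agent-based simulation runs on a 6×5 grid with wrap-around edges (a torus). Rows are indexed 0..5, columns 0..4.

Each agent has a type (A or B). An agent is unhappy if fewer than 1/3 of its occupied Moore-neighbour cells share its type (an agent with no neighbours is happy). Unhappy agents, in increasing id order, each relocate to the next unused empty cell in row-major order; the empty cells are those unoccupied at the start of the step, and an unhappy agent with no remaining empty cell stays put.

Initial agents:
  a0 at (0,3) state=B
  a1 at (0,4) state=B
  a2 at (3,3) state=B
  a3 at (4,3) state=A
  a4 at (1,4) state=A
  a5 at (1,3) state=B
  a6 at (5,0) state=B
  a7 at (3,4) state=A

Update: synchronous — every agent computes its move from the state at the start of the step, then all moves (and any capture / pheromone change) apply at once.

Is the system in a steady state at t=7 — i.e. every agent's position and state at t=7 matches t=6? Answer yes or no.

no

t=1: a0@(0,3):B a1@(0,4):B a2@(0,0):B a3@(4,3):A a4@(0,1):A a5@(1,3):B a6@(5,0):B a7@(3,4):A
t=2: a0@(0,3):B a1@(0,4):B a2@(0,0):B a3@(4,3):A a4@(0,2):A a5@(1,3):B a6@(5,0):B a7@(3,4):A
t=3: a0@(0,3):B a1@(0,4):B a2@(0,0):B a3@(4,3):A a4@(0,1):A a5@(1,3):B a6@(5,0):B a7@(3,4):A
t=4: a0@(0,3):B a1@(0,4):B a2@(0,0):B a3@(4,3):A a4@(0,2):A a5@(1,3):B a6@(5,0):B a7@(3,4):A
t=5: a0@(0,3):B a1@(0,4):B a2@(0,0):B a3@(4,3):A a4@(0,1):A a5@(1,3):B a6@(5,0):B a7@(3,4):A
t=6: a0@(0,3):B a1@(0,4):B a2@(0,0):B a3@(4,3):A a4@(0,2):A a5@(1,3):B a6@(5,0):B a7@(3,4):A
t=7: a0@(0,3):B a1@(0,4):B a2@(0,0):B a3@(4,3):A a4@(0,1):A a5@(1,3):B a6@(5,0):B a7@(3,4):A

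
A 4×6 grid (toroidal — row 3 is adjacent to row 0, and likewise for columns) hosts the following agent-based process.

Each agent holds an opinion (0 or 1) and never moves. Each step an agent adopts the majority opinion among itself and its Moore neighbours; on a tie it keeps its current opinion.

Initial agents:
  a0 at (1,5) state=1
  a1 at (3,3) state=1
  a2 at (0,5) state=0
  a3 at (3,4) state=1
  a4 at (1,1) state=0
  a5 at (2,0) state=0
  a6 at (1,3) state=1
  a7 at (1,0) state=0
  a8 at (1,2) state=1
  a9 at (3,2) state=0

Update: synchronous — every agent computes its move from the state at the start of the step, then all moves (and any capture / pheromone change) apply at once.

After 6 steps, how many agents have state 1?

4

t=1: a0@(1,5):0 a1@(3,3):1 a2@(0,5):0 a3@(3,4):1 a4@(1,1):0 a5@(2,0):0 a6@(1,3):1 a7@(1,0):0 a8@(1,2):1 a9@(3,2):0
t=2: (unchanged — steady state)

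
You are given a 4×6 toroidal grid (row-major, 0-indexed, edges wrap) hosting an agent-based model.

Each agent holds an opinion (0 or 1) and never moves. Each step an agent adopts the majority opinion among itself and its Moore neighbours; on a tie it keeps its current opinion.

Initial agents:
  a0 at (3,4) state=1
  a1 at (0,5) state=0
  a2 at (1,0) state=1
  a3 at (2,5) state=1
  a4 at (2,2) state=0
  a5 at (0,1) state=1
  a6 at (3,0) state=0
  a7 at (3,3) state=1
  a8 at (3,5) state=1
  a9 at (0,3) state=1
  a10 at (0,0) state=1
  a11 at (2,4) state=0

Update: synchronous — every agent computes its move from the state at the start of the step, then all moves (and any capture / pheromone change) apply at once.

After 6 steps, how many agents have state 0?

t=1: a0@(3,4):1 a1@(0,5):1 a2@(1,0):1 a3@(2,5):1 a4@(2,2):0 a5@(0,1):1 a6@(3,0):1 a7@(3,3):1 a8@(3,5):1 a9@(0,3):1 a10@(0,0):1 a11@(2,4):1
t=2: (unchanged — steady state)

1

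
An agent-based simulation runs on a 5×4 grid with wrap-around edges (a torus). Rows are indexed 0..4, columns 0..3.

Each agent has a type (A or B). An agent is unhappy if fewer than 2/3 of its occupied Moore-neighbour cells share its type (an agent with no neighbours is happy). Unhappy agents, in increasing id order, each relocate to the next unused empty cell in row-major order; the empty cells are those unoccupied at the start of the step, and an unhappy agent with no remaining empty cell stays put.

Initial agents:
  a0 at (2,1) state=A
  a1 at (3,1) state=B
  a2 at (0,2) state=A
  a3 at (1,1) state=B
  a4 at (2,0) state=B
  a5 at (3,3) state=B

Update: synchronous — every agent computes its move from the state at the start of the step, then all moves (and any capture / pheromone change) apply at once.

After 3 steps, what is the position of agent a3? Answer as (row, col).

t=1: a0@(0,0):A a1@(0,1):B a2@(0,3):A a3@(1,0):B a4@(2,0):B a5@(3,3):B
t=2: a0@(0,2):A a1@(1,1):B a2@(1,2):A a3@(1,3):B a4@(2,0):B a5@(3,3):B
t=3: a0@(0,0):A a1@(0,1):B a2@(0,3):A a3@(1,0):B a4@(2,0):B a5@(3,3):B

(1, 0)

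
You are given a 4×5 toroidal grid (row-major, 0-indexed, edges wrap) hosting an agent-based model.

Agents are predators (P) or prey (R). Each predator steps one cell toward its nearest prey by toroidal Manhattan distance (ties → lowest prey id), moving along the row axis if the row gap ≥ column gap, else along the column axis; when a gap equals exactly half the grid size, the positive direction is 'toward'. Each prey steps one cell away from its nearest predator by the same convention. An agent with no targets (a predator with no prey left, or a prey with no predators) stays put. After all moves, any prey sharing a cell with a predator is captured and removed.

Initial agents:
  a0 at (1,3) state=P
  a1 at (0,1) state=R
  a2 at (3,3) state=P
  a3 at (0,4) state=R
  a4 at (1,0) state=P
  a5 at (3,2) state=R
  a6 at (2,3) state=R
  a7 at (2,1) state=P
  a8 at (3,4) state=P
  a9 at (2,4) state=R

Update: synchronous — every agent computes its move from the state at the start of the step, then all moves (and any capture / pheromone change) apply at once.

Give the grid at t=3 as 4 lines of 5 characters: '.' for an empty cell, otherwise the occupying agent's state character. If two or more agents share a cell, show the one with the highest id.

..PP.
...R.
P...P
....R

t=1: a0@(2,3):P a2@(3,2):P a3@(1,4):R a4@(0,0):P a6@(3,3):R a7@(3,1):P a8@(0,4):P a9@(1,4):R
t=2: a0@(3,3):P a2@(3,3):P a3@(2,4):R a4@(1,0):P a6@(0,3):R a7@(3,2):P a8@(1,4):P a9@(2,4):R
t=3: a0@(0,3):P a2@(0,3):P a3@(3,4):R a4@(2,0):P a6@(1,3):R a7@(0,2):P a8@(2,4):P a9@(3,4):R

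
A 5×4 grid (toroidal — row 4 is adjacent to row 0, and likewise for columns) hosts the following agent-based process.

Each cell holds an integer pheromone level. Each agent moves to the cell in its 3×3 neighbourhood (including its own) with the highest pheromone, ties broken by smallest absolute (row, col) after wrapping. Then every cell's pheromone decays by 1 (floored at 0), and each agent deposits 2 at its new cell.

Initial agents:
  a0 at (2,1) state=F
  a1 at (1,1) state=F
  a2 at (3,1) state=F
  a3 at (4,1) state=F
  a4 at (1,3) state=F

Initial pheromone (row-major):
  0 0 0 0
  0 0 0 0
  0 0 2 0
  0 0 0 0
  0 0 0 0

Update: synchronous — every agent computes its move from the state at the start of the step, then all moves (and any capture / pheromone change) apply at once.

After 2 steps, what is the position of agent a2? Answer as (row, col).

(2, 2)

t=1: a0@(2,2) a1@(2,2) a2@(2,2) a3@(0,0) a4@(2,2) | pheromone: 2 0 0 0 / 0 0 0 0 / 0 0 9 0 / 0 0 0 0 / 0 0 0 0
t=2: a0@(2,2) a1@(2,2) a2@(2,2) a3@(0,0) a4@(2,2) | pheromone: 3 0 0 0 / 0 0 0 0 / 0 0 16 0 / 0 0 0 0 / 0 0 0 0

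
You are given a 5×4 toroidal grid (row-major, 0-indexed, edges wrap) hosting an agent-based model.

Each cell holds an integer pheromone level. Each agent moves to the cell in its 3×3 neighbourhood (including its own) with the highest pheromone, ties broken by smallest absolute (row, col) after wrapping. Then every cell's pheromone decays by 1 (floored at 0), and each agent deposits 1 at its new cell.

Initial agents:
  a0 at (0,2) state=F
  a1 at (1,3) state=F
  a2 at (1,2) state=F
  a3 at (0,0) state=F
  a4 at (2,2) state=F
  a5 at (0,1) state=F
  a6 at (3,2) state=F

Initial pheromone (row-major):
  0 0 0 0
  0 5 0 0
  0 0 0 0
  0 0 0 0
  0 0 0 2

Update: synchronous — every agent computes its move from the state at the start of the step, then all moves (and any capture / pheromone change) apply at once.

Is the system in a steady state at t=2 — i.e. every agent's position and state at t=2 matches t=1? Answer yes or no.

no

t=1: a0@(1,1) a1@(0,0) a2@(1,1) a3@(1,1) a4@(1,1) a5@(1,1) a6@(4,3) | pheromone: 1 0 0 0 / 0 9 0 0 / 0 0 0 0 / 0 0 0 0 / 0 0 0 2
t=2: a0@(1,1) a1@(1,1) a2@(1,1) a3@(1,1) a4@(1,1) a5@(1,1) a6@(4,3) | pheromone: 0 0 0 0 / 0 14 0 0 / 0 0 0 0 / 0 0 0 0 / 0 0 0 2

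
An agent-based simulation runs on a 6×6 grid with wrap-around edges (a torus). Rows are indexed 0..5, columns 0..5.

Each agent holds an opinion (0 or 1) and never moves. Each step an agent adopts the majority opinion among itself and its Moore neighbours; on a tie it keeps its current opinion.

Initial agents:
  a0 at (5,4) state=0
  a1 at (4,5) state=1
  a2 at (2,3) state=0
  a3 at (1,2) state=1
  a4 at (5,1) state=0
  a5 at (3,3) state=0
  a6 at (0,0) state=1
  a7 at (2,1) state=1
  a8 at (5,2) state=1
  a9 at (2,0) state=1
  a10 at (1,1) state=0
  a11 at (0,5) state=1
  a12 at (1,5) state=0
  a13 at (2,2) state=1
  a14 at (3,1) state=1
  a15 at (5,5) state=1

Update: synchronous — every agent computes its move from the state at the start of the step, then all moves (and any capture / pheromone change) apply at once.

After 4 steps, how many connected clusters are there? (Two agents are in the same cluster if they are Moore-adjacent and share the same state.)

t=1: a0@(5,4):1 a1@(4,5):1 a2@(2,3):0 a3@(1,2):1 a4@(5,1):1 a5@(3,3):0 a6@(0,0):1 a7@(2,1):1 a8@(5,2):1 a9@(2,0):1 a10@(1,1):1 a11@(0,5):1 a12@(1,5):1 a13@(2,2):1 a14@(3,1):1 a15@(5,5):1
t=2: (unchanged — steady state)

2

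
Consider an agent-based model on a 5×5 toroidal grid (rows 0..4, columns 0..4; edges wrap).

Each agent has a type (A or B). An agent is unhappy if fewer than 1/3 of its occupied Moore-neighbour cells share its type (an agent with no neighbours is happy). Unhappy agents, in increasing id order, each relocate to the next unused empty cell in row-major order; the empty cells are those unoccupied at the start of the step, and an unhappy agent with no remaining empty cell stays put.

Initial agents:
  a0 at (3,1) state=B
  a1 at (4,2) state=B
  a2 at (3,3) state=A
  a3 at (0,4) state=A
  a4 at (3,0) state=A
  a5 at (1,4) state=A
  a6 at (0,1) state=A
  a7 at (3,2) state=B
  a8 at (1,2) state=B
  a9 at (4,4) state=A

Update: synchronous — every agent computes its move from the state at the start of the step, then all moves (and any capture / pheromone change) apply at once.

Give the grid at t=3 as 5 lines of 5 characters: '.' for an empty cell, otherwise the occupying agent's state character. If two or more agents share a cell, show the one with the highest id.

t=1: a0@(3,1):B a1@(4,2):B a2@(3,3):A a3@(0,4):A a4@(3,0):A a5@(1,4):A a6@(0,0):A a7@(3,2):B a8@(0,2):B a9@(4,4):A
t=2: (unchanged — steady state)

A.B.A
....A
.....
ABBA.
..B.A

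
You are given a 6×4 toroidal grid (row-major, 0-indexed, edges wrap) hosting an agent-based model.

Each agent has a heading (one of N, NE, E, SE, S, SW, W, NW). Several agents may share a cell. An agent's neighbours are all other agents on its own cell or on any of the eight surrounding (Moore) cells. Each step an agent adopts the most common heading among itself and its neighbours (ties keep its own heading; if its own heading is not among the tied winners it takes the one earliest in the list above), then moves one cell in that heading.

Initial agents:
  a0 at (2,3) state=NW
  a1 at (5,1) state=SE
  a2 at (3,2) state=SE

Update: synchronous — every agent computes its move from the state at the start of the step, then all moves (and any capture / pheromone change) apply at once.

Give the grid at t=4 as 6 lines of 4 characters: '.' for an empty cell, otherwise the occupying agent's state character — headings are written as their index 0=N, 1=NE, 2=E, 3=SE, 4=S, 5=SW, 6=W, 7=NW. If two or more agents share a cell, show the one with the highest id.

t=1: a0@(1,2):NW a1@(0,2):SE a2@(4,3):SE
t=2: a0@(0,1):NW a1@(1,3):SE a2@(5,0):SE
t=3: a0@(5,0):NW a1@(2,0):SE a2@(0,1):SE
t=4: a0@(4,3):NW a1@(3,1):SE a2@(1,2):SE

....
..3.
....
.3..
...7
....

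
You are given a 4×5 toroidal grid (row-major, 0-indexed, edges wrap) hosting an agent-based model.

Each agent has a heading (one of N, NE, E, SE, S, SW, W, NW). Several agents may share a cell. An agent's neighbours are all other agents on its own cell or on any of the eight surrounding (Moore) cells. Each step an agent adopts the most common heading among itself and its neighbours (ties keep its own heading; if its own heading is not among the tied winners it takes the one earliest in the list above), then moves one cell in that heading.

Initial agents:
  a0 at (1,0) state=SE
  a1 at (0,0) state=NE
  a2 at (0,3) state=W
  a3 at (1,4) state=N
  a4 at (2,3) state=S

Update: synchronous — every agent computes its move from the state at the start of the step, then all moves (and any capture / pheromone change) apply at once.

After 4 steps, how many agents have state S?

1

t=1: a0@(2,1):SE a1@(3,1):NE a2@(0,2):W a3@(0,4):N a4@(3,3):S
t=2: a0@(3,2):SE a1@(2,2):NE a2@(0,1):W a3@(3,4):N a4@(0,3):S
t=3: a0@(0,3):SE a1@(1,3):NE a2@(0,0):W a3@(2,4):N a4@(1,3):S
t=4: a0@(1,4):SE a1@(0,4):NE a2@(0,4):W a3@(1,4):N a4@(2,3):S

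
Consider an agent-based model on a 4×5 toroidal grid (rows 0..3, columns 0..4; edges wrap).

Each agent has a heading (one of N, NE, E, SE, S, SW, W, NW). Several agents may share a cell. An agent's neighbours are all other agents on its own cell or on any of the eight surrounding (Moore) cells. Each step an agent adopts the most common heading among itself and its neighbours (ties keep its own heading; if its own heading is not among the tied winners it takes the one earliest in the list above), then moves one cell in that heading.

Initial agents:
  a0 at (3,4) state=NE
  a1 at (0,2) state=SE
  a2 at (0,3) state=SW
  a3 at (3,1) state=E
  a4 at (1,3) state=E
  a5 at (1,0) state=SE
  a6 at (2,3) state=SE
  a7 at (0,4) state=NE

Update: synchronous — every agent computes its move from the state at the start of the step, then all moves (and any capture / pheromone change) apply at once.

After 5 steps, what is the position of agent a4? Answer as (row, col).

t=1: a0@(2,0):NE a1@(0,3):E a2@(3,4):NE a3@(3,2):E a4@(2,4):SE a5@(2,1):SE a6@(3,4):SE a7@(3,0):NE
t=2: a0@(1,1):NE a1@(0,4):E a2@(2,0):NE a3@(3,3):E a4@(1,0):NE a5@(1,2):NE a6@(2,0):NE a7@(2,1):NE
t=3: a0@(0,2):NE a1@(0,0):E a2@(1,1):NE a3@(3,4):E a4@(0,1):NE a5@(0,3):NE a6@(1,1):NE a7@(1,2):NE
t=4: a0@(3,3):NE a1@(3,1):NE a2@(0,2):NE a3@(3,0):E a4@(3,2):NE a5@(3,4):NE a6@(0,2):NE a7@(0,3):NE
t=5: a0@(2,4):NE a1@(2,2):NE a2@(3,3):NE a3@(2,1):NE a4@(2,3):NE a5@(2,0):NE a6@(3,3):NE a7@(3,4):NE

(2, 3)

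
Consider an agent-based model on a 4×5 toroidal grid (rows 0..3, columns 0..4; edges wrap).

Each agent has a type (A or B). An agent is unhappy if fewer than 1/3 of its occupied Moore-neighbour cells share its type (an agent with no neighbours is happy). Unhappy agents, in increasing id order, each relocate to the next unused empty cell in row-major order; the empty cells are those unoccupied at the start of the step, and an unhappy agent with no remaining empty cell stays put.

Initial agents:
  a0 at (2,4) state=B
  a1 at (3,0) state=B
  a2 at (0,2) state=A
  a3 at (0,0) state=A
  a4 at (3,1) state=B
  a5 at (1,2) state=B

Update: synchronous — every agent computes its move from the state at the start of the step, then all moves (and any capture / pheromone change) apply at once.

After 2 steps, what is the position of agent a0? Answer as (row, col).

(2, 4)

t=1: a0@(2,4):B a1@(3,0):B a2@(0,1):A a3@(0,3):A a4@(3,1):B a5@(0,4):B
t=2: a0@(2,4):B a1@(3,0):B a2@(0,0):A a3@(0,2):A a4@(3,1):B a5@(0,4):B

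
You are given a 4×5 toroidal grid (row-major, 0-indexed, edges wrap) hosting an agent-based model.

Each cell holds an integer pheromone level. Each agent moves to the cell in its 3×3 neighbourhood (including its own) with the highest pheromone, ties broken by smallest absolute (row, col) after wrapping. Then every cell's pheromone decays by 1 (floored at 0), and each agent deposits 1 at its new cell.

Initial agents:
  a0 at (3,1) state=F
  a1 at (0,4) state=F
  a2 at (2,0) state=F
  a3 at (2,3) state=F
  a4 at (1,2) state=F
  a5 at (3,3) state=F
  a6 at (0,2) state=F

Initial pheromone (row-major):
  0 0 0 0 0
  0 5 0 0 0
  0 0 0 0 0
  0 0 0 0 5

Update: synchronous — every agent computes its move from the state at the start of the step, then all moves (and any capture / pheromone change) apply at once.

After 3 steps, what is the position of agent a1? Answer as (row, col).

(3, 4)

t=1: a0@(0,0) a1@(3,4) a2@(1,1) a3@(3,4) a4@(1,1) a5@(3,4) a6@(1,1) | pheromone: 1 0 0 0 0 / 0 7 0 0 0 / 0 0 0 0 0 / 0 0 0 0 7
t=2: a0@(1,1) a1@(3,4) a2@(1,1) a3@(3,4) a4@(1,1) a5@(3,4) a6@(1,1) | pheromone: 0 0 0 0 0 / 0 10 0 0 0 / 0 0 0 0 0 / 0 0 0 0 9
t=3: a0@(1,1) a1@(3,4) a2@(1,1) a3@(3,4) a4@(1,1) a5@(3,4) a6@(1,1) | pheromone: 0 0 0 0 0 / 0 13 0 0 0 / 0 0 0 0 0 / 0 0 0 0 11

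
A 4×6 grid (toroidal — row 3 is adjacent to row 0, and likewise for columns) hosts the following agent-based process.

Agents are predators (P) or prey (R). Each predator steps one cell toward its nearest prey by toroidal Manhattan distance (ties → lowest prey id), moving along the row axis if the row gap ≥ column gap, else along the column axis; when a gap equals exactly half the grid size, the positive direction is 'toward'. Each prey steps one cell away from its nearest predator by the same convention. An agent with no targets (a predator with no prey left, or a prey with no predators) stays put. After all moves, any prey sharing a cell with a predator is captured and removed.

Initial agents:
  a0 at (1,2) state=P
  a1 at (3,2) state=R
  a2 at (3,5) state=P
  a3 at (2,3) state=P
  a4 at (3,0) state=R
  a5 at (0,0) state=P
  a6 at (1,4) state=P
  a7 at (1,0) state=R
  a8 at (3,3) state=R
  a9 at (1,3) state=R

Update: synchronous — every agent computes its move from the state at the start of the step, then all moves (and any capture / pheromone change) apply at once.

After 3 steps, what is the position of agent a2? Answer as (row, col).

(3, 2)

t=1: a0@(1,3):P a1@(2,2):R a2@(3,0):P a3@(3,3):P a4@(3,1):R a5@(3,0):P a6@(1,3):P a7@(2,0):R a8@(0,3):R a9@(1,4):R
t=2: a0@(0,3):P a1@(3,2):R a2@(3,1):P a3@(0,3):P a4@(3,2):R a5@(3,1):P a6@(0,3):P a7@(1,0):R a8@(3,3):R a9@(1,5):R
t=3: a0@(3,3):P a2@(3,2):P a3@(3,3):P a5@(3,2):P a6@(3,3):P a7@(0,0):R a8@(2,3):R a9@(1,0):R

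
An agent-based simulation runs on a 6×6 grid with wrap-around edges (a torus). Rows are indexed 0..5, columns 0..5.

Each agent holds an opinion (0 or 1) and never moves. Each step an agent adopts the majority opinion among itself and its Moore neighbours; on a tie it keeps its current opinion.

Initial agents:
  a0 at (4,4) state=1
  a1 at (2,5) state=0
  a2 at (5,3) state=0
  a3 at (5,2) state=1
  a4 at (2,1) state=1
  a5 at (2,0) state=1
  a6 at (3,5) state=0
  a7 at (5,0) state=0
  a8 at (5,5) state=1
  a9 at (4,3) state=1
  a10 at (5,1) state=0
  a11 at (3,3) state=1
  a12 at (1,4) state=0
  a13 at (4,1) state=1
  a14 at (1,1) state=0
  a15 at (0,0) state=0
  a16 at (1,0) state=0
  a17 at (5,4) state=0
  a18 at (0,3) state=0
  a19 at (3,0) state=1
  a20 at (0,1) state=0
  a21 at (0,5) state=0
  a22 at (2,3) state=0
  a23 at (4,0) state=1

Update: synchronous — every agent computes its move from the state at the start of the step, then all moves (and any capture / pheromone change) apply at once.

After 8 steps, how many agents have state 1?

7

t=1: a0@(4,4):1 a1@(2,5):0 a2@(5,3):0 a3@(5,2):0 a4@(2,1):1 a5@(2,0):0 a6@(3,5):1 a7@(5,0):0 a8@(5,5):0 a9@(4,3):1 a10@(5,1):0 a11@(3,3):1 a12@(1,4):0 a13@(4,1):1 a14@(1,1):0 a15@(0,0):0 a16@(1,0):0 a17@(5,4):0 a18@(0,3):0 a19@(3,0):1 a20@(0,1):0 a21@(0,5):0 a22@(2,3):0 a23@(4,0):1
t=2: a0@(4,4):1 a1@(2,5):0 a2@(5,3):0 a3@(5,2):0 a4@(2,1):0 a5@(2,0):0 a6@(3,5):1 a7@(5,0):0 a8@(5,5):0 a9@(4,3):1 a10@(5,1):0 a11@(3,3):1 a12@(1,4):0 a13@(4,1):1 a14@(1,1):0 a15@(0,0):0 a16@(1,0):0 a17@(5,4):0 a18@(0,3):0 a19@(3,0):1 a20@(0,1):0 a21@(0,5):0 a22@(2,3):0 a23@(4,0):1
t=3: (unchanged — steady state)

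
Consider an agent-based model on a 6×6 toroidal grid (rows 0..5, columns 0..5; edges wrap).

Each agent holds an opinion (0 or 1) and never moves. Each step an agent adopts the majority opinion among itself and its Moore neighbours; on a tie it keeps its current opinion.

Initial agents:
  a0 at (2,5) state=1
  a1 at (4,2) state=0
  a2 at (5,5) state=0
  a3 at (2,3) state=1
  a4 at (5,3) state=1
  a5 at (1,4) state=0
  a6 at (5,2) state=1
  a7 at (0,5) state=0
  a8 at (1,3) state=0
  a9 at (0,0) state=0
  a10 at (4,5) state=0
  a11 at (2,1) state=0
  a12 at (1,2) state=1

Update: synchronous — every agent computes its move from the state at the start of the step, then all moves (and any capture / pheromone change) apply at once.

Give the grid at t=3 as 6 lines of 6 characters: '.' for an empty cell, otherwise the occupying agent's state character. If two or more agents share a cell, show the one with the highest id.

0....0
..100.
.0.1.1
......
..1..0
..11.0

t=1: a0@(2,5):1 a1@(4,2):1 a2@(5,5):0 a3@(2,3):1 a4@(5,3):1 a5@(1,4):0 a6@(5,2):1 a7@(0,5):0 a8@(1,3):0 a9@(0,0):0 a10@(4,5):0 a11@(2,1):0 a12@(1,2):1
t=2: (unchanged — steady state)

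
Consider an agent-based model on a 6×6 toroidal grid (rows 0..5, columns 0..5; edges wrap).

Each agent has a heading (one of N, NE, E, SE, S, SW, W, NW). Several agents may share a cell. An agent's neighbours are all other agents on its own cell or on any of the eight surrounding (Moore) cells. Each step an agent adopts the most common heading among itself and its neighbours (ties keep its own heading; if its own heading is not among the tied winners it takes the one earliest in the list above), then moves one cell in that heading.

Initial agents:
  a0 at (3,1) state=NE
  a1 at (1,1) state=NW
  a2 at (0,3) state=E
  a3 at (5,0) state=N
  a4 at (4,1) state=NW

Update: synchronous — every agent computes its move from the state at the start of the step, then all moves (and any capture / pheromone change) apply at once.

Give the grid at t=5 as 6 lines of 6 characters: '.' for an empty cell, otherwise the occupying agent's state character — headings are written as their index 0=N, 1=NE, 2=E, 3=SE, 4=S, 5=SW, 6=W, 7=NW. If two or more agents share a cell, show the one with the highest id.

0.2...
......
..7...
......
1.....
..7...

t=1: a0@(2,2):NE a1@(0,0):NW a2@(0,4):E a3@(4,0):N a4@(3,0):NW
t=2: a0@(1,3):NE a1@(5,5):NW a2@(0,5):E a3@(3,0):N a4@(2,5):NW
t=3: a0@(0,4):NE a1@(4,4):NW a2@(0,0):E a3@(2,0):N a4@(1,4):NW
t=4: a0@(5,5):NE a1@(3,3):NW a2@(0,1):E a3@(1,0):N a4@(0,3):NW
t=5: a0@(4,0):NE a1@(2,2):NW a2@(0,2):E a3@(0,0):N a4@(5,2):NW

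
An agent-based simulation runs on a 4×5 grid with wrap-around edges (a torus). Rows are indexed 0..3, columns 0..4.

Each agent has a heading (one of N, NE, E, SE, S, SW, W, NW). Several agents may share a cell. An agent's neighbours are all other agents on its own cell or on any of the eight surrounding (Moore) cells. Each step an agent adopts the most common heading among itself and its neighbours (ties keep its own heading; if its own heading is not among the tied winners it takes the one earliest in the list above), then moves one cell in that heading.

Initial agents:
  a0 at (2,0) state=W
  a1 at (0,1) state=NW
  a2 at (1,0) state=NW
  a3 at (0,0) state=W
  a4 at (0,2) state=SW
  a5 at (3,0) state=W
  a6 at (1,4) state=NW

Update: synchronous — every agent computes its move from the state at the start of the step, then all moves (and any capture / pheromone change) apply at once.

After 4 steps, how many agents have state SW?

1

t=1: a0@(2,4):W a1@(3,0):NW a2@(0,4):NW a3@(3,4):NW a4@(1,1):SW a5@(3,4):W a6@(0,3):NW
t=2: a0@(2,3):W a1@(2,4):NW a2@(3,3):NW a3@(2,3):NW a4@(2,0):SW a5@(2,3):NW a6@(3,2):NW
t=3: a0@(1,2):NW a1@(1,3):NW a2@(2,2):NW a3@(1,2):NW a4@(3,4):SW a5@(1,2):NW a6@(2,1):NW
t=4: a0@(0,1):NW a1@(0,2):NW a2@(1,1):NW a3@(0,1):NW a4@(0,3):SW a5@(0,1):NW a6@(1,0):NW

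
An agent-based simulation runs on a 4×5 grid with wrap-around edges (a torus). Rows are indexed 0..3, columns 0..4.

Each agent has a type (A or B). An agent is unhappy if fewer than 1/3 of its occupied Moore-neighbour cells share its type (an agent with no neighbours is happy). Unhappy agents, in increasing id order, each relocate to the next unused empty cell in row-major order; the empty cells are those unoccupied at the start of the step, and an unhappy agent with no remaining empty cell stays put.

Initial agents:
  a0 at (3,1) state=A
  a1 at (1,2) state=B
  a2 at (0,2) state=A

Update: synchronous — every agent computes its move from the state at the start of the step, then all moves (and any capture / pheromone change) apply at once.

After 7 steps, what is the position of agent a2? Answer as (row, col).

(0, 2)

t=1: a0@(3,1):A a1@(0,0):B a2@(0,2):A
t=2: a0@(3,1):A a1@(0,1):B a2@(0,2):A
t=3: a0@(3,1):A a1@(0,0):B a2@(0,2):A
t=4: a0@(3,1):A a1@(0,1):B a2@(0,2):A
t=5: a0@(3,1):A a1@(0,0):B a2@(0,2):A
t=6: a0@(3,1):A a1@(0,1):B a2@(0,2):A
t=7: a0@(3,1):A a1@(0,0):B a2@(0,2):A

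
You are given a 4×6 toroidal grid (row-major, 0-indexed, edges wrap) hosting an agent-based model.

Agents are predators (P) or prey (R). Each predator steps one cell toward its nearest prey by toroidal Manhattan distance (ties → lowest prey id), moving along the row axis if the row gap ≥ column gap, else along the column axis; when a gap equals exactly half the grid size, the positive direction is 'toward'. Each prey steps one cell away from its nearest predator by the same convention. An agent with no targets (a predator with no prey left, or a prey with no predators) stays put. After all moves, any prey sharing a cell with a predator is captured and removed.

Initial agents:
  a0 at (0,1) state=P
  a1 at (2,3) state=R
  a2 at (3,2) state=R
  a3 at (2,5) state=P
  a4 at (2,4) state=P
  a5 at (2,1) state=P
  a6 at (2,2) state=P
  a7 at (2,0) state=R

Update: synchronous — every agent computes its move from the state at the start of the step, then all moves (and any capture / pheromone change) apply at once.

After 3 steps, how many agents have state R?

t=1: a0@(3,1):P a1@(2,2):R a2@(0,2):R a3@(2,0):P a4@(2,3):P a5@(2,0):P a6@(2,3):P a7@(2,1):R
t=2: a0@(2,1):P a2@(1,2):R a3@(2,1):P a4@(2,2):P a5@(2,1):P a6@(2,2):P a7@(1,1):R
t=3: a0@(1,1):P a2@(0,2):R a3@(1,1):P a4@(1,2):P a5@(1,1):P a6@(1,2):P a7@(0,1):R

2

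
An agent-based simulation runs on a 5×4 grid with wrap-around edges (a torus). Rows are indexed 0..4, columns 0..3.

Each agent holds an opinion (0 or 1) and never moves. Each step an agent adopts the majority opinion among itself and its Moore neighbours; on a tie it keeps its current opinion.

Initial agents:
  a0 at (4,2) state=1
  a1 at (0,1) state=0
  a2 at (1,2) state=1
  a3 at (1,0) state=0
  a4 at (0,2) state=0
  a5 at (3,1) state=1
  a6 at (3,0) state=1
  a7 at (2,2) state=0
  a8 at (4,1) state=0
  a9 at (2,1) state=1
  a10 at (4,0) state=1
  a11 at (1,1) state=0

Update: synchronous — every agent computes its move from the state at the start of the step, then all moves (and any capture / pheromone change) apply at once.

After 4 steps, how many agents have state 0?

t=1: a0@(4,2):0 a1@(0,1):0 a2@(1,2):0 a3@(1,0):0 a4@(0,2):0 a5@(3,1):1 a6@(3,0):1 a7@(2,2):1 a8@(4,1):1 a9@(2,1):1 a10@(4,0):1 a11@(1,1):0
t=2: (unchanged — steady state)

6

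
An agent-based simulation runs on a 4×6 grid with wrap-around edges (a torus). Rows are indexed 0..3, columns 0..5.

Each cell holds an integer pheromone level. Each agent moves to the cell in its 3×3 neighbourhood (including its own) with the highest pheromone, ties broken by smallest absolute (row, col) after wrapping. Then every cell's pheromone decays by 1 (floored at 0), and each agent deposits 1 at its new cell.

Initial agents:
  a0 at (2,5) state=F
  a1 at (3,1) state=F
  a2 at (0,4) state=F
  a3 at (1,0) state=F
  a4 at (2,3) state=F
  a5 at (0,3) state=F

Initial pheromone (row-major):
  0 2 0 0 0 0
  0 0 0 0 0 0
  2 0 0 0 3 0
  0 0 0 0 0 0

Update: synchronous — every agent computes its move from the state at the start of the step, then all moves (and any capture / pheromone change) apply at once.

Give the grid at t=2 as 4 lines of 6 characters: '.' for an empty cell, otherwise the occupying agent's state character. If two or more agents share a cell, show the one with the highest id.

.FF...
......
....F.
......

t=1: a0@(2,4) a1@(0,1) a2@(0,3) a3@(0,1) a4@(2,4) a5@(0,2) | pheromone: 0 3 1 1 0 0 / 0 0 0 0 0 0 / 1 0 0 0 4 0 / 0 0 0 0 0 0
t=2: a0@(2,4) a1@(0,1) a2@(0,2) a3@(0,1) a4@(2,4) a5@(0,1) | pheromone: 0 5 1 0 0 0 / 0 0 0 0 0 0 / 0 0 0 0 5 0 / 0 0 0 0 0 0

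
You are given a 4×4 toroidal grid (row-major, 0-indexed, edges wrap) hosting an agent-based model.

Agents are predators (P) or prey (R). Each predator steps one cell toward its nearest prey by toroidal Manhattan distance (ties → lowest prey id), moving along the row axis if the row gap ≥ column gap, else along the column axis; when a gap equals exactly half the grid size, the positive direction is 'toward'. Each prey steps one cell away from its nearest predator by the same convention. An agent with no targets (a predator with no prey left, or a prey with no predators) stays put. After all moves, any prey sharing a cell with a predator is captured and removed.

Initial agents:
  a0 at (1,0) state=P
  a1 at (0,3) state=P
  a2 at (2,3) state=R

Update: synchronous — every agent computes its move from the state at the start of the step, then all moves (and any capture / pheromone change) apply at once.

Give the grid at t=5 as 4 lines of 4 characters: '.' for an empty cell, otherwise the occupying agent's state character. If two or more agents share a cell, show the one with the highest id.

....
...P
P...
...R

t=1: a0@(2,0):P a1@(1,3):P a2@(3,3):R
t=2: a0@(3,0):P a1@(2,3):P a2@(0,3):R
t=3: a0@(0,0):P a1@(3,3):P a2@(1,3):R
t=4: a0@(1,0):P a1@(0,3):P a2@(2,3):R
t=5: a0@(2,0):P a1@(1,3):P a2@(3,3):R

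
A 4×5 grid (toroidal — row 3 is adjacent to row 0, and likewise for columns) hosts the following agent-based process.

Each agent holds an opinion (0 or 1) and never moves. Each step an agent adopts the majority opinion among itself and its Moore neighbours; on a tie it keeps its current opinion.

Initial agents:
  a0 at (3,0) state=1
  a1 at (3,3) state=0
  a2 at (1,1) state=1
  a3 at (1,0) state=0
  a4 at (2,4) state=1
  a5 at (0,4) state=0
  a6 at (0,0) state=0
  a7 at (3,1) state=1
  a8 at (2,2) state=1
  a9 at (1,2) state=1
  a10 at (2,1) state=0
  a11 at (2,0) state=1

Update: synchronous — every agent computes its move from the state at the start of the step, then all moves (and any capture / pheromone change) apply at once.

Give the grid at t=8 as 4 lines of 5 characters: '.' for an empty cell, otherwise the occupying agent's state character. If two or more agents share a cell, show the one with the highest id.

t=1: a0@(3,0):1 a1@(3,3):0 a2@(1,1):1 a3@(1,0):0 a4@(2,4):1 a5@(0,4):0 a6@(0,0):0 a7@(3,1):1 a8@(2,2):1 a9@(1,2):1 a10@(2,1):1 a11@(2,0):1
t=2: a0@(3,0):1 a1@(3,3):0 a2@(1,1):1 a3@(1,0):1 a4@(2,4):1 a5@(0,4):0 a6@(0,0):0 a7@(3,1):1 a8@(2,2):1 a9@(1,2):1 a10@(2,1):1 a11@(2,0):1
t=3: a0@(3,0):1 a1@(3,3):0 a2@(1,1):1 a3@(1,0):1 a4@(2,4):1 a5@(0,4):0 a6@(0,0):1 a7@(3,1):1 a8@(2,2):1 a9@(1,2):1 a10@(2,1):1 a11@(2,0):1
t=4: a0@(3,0):1 a1@(3,3):0 a2@(1,1):1 a3@(1,0):1 a4@(2,4):1 a5@(0,4):1 a6@(0,0):1 a7@(3,1):1 a8@(2,2):1 a9@(1,2):1 a10@(2,1):1 a11@(2,0):1
t=5: a0@(3,0):1 a1@(3,3):1 a2@(1,1):1 a3@(1,0):1 a4@(2,4):1 a5@(0,4):1 a6@(0,0):1 a7@(3,1):1 a8@(2,2):1 a9@(1,2):1 a10@(2,1):1 a11@(2,0):1
t=6: (unchanged — steady state)

1...1
111..
111.1
11.1.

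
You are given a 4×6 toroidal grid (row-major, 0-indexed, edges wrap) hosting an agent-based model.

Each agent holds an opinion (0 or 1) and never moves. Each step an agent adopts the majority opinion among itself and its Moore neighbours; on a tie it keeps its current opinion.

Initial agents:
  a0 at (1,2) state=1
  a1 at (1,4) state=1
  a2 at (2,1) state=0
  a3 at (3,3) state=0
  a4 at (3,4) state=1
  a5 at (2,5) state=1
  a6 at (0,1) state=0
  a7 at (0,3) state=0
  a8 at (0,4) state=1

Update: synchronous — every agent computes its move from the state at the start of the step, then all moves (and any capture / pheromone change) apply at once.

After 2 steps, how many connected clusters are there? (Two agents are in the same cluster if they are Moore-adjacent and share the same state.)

t=1: a0@(1,2):0 a1@(1,4):1 a2@(2,1):0 a3@(3,3):0 a4@(3,4):1 a5@(2,5):1 a6@(0,1):0 a7@(0,3):1 a8@(0,4):1
t=2: a0@(1,2):0 a1@(1,4):1 a2@(2,1):0 a3@(3,3):1 a4@(3,4):1 a5@(2,5):1 a6@(0,1):0 a7@(0,3):1 a8@(0,4):1

2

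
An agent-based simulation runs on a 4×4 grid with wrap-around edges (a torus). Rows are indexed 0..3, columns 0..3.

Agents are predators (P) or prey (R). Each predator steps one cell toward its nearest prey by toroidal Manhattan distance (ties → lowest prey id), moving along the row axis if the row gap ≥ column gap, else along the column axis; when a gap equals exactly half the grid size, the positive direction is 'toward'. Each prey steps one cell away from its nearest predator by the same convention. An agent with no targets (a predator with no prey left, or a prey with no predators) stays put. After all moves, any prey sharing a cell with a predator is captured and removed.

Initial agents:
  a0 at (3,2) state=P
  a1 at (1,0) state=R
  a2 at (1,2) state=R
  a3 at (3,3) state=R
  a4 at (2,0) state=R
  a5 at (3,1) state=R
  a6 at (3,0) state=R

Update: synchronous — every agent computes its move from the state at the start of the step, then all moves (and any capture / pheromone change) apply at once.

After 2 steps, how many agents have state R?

5

t=1: a0@(3,3):P a1@(0,0):R a2@(0,2):R a3@(3,0):R a4@(2,3):R a5@(3,0):R
t=2: a0@(3,0):P a1@(1,0):R a2@(1,2):R a3@(3,1):R a4@(1,3):R a5@(3,1):R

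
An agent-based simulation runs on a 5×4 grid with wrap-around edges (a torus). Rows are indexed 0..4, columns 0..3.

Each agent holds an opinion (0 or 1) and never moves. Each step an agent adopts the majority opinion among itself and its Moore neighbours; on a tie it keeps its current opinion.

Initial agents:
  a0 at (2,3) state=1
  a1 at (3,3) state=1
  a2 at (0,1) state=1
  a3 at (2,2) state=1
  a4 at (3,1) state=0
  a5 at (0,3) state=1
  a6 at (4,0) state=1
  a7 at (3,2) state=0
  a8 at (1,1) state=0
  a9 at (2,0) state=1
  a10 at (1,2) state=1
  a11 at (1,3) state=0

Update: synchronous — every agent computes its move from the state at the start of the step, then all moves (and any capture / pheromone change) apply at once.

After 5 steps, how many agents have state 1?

t=1: a0@(2,3):1 a1@(3,3):1 a2@(0,1):1 a3@(2,2):1 a4@(3,1):1 a5@(0,3):1 a6@(4,0):1 a7@(3,2):1 a8@(1,1):1 a9@(2,0):1 a10@(1,2):1 a11@(1,3):1
t=2: (unchanged — steady state)

12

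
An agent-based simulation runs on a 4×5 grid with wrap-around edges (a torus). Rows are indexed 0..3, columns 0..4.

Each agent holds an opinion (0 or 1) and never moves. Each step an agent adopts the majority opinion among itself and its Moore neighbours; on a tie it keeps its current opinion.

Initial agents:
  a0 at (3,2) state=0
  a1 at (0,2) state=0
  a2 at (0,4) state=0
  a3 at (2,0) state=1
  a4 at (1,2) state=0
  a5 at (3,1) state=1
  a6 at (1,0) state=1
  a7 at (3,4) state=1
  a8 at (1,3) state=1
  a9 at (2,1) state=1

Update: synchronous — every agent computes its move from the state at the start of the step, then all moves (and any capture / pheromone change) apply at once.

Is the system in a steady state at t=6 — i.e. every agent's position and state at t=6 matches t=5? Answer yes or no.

t=1: a0@(3,2):0 a1@(0,2):0 a2@(0,4):1 a3@(2,0):1 a4@(1,2):0 a5@(3,1):1 a6@(1,0):1 a7@(3,4):1 a8@(1,3):0 a9@(2,1):1
t=2: (unchanged — steady state)

yes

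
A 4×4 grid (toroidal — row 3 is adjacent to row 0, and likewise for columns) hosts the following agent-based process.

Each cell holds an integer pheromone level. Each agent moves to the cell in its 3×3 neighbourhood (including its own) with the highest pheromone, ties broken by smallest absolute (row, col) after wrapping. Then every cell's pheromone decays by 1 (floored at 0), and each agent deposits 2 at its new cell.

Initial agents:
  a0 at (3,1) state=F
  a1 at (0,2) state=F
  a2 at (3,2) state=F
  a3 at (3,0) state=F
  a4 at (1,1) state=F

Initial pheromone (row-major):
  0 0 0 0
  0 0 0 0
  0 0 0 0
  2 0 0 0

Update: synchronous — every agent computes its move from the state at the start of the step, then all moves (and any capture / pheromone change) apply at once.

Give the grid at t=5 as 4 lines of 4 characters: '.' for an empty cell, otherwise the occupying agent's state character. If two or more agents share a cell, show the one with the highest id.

....
....
....
F...

t=1: a0@(3,0) a1@(0,1) a2@(0,1) a3@(3,0) a4@(0,0) | pheromone: 2 4 0 0 / 0 0 0 0 / 0 0 0 0 / 5 0 0 0
t=2: a0@(3,0) a1@(3,0) a2@(3,0) a3@(3,0) a4@(3,0) | pheromone: 1 3 0 0 / 0 0 0 0 / 0 0 0 0 / 14 0 0 0
t=3: a0@(3,0) a1@(3,0) a2@(3,0) a3@(3,0) a4@(3,0) | pheromone: 0 2 0 0 / 0 0 0 0 / 0 0 0 0 / 23 0 0 0
t=4: a0@(3,0) a1@(3,0) a2@(3,0) a3@(3,0) a4@(3,0) | pheromone: 0 1 0 0 / 0 0 0 0 / 0 0 0 0 / 32 0 0 0
t=5: a0@(3,0) a1@(3,0) a2@(3,0) a3@(3,0) a4@(3,0) | pheromone: 0 0 0 0 / 0 0 0 0 / 0 0 0 0 / 41 0 0 0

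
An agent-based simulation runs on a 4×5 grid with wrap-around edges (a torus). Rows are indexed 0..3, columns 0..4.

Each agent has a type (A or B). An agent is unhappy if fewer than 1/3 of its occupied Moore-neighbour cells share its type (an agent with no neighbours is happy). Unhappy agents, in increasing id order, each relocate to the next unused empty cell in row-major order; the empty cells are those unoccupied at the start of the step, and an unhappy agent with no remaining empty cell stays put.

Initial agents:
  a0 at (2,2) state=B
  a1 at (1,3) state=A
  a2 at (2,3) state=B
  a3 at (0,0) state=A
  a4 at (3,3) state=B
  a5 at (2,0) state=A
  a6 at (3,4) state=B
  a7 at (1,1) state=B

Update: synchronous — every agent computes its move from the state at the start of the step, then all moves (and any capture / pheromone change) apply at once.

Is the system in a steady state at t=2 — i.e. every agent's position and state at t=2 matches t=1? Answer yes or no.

t=1: a0@(2,2):B a1@(0,1):A a2@(2,3):B a3@(0,2):A a4@(3,3):B a5@(0,3):A a6@(3,4):B a7@(1,1):B
t=2: (unchanged — steady state)

yes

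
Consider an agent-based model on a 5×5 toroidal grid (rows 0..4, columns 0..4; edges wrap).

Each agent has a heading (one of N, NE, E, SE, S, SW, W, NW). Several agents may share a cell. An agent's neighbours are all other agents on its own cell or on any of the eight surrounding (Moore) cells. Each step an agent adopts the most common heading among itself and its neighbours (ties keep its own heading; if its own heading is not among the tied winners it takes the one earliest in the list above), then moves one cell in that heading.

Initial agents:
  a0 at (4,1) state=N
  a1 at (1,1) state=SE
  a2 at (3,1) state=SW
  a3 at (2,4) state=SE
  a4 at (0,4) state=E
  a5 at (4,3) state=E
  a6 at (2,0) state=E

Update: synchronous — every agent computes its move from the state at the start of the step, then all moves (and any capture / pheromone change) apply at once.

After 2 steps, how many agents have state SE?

4

t=1: a0@(3,1):N a1@(2,2):SE a2@(4,0):SW a3@(3,0):SE a4@(0,0):E a5@(4,4):E a6@(3,1):SE
t=2: a0@(4,2):SE a1@(3,3):SE a2@(4,1):E a3@(4,1):SE a4@(0,1):E a5@(4,0):E a6@(4,2):SE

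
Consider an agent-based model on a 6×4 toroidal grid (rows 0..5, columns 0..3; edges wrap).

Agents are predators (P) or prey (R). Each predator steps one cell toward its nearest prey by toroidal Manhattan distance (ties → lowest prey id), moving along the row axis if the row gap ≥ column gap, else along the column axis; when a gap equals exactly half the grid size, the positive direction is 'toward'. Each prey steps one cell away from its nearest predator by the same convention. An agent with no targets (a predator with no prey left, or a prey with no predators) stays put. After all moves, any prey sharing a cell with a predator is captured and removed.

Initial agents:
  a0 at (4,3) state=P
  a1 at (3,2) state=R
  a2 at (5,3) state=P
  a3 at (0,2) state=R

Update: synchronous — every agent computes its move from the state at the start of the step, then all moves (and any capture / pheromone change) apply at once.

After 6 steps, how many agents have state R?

2

t=1: a0@(3,3):P a1@(2,2):R a2@(0,3):P a3@(1,2):R
t=2: a0@(2,3):P a1@(1,2):R a2@(1,3):P a3@(2,2):R
t=3: a0@(2,2):P a1@(1,1):R a2@(1,2):P a3@(2,1):R
t=4: a0@(2,1):P a1@(1,0):R a2@(1,1):P a3@(2,0):R
t=5: a0@(2,0):P a1@(1,3):R a2@(1,0):P a3@(2,3):R
t=6: a0@(2,3):P a1@(1,2):R a2@(1,3):P a3@(2,2):R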